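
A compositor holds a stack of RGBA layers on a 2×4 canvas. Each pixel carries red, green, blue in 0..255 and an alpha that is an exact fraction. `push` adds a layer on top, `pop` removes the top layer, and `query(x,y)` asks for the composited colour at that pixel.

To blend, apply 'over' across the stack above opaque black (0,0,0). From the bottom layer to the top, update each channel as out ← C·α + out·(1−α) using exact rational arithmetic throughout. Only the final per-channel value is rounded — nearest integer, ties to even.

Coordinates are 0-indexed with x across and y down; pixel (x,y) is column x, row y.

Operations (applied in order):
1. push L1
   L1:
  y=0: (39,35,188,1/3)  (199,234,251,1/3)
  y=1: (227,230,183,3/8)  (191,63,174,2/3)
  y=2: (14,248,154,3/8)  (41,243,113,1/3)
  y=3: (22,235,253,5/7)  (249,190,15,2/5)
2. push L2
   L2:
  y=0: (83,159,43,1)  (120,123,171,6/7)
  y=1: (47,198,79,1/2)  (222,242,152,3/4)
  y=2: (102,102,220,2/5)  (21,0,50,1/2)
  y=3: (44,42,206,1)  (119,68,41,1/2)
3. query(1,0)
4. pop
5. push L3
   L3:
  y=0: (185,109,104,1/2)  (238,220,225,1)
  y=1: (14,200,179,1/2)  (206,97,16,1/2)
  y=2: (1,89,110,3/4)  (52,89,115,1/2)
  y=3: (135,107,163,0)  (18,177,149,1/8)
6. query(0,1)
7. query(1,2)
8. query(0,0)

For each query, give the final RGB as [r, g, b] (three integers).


(1,0) stack=L1,L2; from [0,0,0]:
L1 α=1/3: [199/3, 78, 251/3]
L2 α=6/7: [337/3, 816/7, 3329/21]
→ [112, 117, 159]

(0,1) stack=L1,L3; from [0,0,0]:
L1 α=3/8: [681/8, 345/4, 549/8]
L3 α=1/2: [793/16, 1145/8, 1981/16]
→ [50, 143, 124]

at x=1,y=2 over L1,L3:
+L1 (α=1/3) → [41/3, 81, 113/3]
+L3 (α=1/2) → [197/6, 85, 229/3]
= [33, 85, 76]

at x=0,y=0 over L1,L3:
after L1 α=1/3: [13, 35/3, 188/3]
after L3 α=1/2: [99, 181/3, 250/3]
→ [99, 60, 83]


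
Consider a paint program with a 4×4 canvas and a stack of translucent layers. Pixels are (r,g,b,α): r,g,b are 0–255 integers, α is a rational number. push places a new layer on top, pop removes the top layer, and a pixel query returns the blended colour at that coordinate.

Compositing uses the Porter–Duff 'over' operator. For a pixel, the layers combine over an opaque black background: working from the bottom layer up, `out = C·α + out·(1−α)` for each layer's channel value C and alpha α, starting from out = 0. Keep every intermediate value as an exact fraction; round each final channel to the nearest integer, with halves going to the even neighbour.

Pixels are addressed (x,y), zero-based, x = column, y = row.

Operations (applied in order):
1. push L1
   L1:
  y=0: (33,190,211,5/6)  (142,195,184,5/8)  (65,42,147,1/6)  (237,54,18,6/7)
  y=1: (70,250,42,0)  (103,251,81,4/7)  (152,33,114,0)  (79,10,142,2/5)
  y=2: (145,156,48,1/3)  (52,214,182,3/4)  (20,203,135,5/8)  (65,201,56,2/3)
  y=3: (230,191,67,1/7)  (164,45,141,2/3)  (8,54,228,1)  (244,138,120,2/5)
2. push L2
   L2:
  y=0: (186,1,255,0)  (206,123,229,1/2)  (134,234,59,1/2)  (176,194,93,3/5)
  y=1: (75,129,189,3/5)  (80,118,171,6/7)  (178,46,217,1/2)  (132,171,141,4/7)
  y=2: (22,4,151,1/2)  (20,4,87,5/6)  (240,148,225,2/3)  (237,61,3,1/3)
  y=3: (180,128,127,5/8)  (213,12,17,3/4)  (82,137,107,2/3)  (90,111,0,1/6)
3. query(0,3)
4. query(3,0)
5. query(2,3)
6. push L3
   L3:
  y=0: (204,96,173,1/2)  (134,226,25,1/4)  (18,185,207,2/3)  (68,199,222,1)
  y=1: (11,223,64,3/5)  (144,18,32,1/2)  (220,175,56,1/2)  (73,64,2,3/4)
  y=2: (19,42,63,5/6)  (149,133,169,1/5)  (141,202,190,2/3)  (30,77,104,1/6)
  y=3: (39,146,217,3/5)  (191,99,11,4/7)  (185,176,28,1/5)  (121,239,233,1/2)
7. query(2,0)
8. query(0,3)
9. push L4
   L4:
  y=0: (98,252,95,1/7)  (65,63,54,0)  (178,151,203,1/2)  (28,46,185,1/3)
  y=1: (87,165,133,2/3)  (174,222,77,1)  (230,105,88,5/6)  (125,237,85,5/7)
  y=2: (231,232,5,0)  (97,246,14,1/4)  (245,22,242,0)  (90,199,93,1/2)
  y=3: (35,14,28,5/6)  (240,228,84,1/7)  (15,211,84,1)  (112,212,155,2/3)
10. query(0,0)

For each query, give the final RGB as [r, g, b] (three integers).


(0,3) stack=L1,L2; from [0,0,0]:
L1 α=1/7: [230/7, 191/7, 67/7]
L2 α=5/8: [3495/28, 5053/56, 2323/28]
→ [125, 90, 83]

(3,0) stack=L1,L2; from [0,0,0]:
L1 α=6/7: [1422/7, 324/7, 108/7]
L2 α=3/5: [1308/7, 4722/35, 2169/35]
→ [187, 135, 62]

at x=2,y=3 over L1,L2:
+L1 (α=1) → [8, 54, 228]
+L2 (α=2/3) → [172/3, 328/3, 442/3]
= [57, 109, 147]

query (2,0) [L1,L2,L3] — begin 0,0,0
after L1 α=1/6: [65/6, 7, 49/2]
after L2 α=1/2: [869/12, 241/2, 167/4]
after L3 α=2/3: [1301/36, 327/2, 1823/12]
rounded: [36, 164, 152]

(0,3) stack=L1,L2,L3; from [0,0,0]:
after L1 α=1/7: [230/7, 191/7, 67/7]
after L2 α=5/8: [3495/28, 5053/56, 2323/28]
after L3 α=3/5: [5133/70, 17317/140, 11437/70]
rounded: [73, 124, 163]

query (0,0) [L1,L2,L3,L4] — begin 0,0,0
L1 α=5/6: [55/2, 475/3, 1055/6]
L2 α=0: [55/2, 475/3, 1055/6]
L3 α=1/2: [463/4, 763/6, 2093/12]
L4 α=1/7: [1585/14, 145, 2283/14]
= [113, 145, 163]


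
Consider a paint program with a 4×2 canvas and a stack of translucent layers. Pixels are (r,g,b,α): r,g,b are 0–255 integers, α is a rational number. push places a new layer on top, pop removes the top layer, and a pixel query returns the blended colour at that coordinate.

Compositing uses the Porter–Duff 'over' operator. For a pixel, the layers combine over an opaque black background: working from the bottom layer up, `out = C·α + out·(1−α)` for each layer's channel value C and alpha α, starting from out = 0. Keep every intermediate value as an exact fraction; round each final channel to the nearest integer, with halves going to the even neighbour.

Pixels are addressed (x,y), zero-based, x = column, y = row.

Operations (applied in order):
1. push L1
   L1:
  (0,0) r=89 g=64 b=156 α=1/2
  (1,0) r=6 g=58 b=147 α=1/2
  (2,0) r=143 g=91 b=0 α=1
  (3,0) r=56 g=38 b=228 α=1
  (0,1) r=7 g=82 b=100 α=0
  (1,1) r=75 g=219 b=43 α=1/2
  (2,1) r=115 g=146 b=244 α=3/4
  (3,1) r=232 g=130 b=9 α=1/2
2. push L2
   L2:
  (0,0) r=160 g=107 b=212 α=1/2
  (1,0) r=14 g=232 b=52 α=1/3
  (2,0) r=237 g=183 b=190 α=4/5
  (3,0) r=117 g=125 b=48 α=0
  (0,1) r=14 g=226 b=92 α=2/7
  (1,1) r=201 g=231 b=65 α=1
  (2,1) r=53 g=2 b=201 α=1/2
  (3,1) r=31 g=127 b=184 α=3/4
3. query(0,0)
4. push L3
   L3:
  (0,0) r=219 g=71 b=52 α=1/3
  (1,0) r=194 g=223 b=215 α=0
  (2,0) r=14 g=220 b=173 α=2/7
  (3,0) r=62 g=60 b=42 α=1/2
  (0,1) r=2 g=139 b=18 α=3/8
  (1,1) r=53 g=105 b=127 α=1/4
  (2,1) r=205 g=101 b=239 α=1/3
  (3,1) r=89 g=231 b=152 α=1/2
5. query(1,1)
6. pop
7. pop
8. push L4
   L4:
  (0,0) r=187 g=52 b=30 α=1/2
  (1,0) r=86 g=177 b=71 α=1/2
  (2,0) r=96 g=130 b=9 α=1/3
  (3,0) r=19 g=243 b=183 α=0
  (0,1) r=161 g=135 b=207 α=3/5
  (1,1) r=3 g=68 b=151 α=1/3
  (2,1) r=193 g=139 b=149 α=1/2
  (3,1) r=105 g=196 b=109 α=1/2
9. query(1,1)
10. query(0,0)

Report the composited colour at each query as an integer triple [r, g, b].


query (0,0) [L1,L2] — begin 0,0,0
L1 α=1/2: [89/2, 32, 78]
L2 α=1/2: [409/4, 139/2, 145]
→ [102, 70, 145]

at x=1,y=1 over L1,L2,L3:
L1 α=1/2: [75/2, 219/2, 43/2]
L2 α=1: [201, 231, 65]
L3 α=1/4: [164, 399/2, 161/2]
rounded: [164, 200, 80]

query (1,1) [L1,L4] — begin 0,0,0
+L1 (α=1/2) → [75/2, 219/2, 43/2]
+L4 (α=1/3) → [26, 287/3, 194/3]
= [26, 96, 65]

query (0,0) [L1,L4] — begin 0,0,0
+L1 (α=1/2) → [89/2, 32, 78]
+L4 (α=1/2) → [463/4, 42, 54]
rounded: [116, 42, 54]


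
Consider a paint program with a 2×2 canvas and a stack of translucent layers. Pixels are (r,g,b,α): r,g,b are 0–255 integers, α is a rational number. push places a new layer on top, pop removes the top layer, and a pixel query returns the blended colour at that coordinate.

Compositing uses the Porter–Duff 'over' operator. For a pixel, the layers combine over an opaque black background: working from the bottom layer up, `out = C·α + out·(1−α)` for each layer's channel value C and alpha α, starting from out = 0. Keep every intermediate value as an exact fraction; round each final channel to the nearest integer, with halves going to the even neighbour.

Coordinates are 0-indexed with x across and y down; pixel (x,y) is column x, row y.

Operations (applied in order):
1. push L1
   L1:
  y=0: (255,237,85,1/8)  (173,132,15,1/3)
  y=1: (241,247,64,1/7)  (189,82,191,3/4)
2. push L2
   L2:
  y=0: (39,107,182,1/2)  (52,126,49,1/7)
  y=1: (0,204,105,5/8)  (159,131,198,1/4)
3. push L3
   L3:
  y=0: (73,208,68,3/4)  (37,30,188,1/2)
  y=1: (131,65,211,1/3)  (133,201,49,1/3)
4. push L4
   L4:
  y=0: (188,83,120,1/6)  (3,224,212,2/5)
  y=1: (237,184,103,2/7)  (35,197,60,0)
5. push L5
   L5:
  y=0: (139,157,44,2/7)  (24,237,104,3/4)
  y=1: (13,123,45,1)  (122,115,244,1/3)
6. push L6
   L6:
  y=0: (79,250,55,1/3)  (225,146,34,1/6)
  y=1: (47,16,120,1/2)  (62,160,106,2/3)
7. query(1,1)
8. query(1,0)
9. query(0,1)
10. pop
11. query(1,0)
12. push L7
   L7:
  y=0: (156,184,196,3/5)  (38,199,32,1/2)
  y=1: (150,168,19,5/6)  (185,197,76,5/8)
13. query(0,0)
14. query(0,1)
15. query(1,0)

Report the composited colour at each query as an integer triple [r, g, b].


query (1,1) [L1,L2,L3,L4,L5,L6] — begin 0,0,0
+L1 (α=3/4) → [567/4, 123/2, 573/4]
+L2 (α=1/4) → [2337/16, 631/8, 2511/16]
+L3 (α=1/3) → [3401/24, 1435/12, 2903/24]
+L4 (α=0) → [3401/24, 1435/12, 2903/24]
+L5 (α=1/3) → [4865/36, 2125/18, 5831/36]
+L6 (α=2/3) → [9329/108, 7885/54, 13463/108]
= [86, 146, 125]

(1,0) stack=L1,L2,L3,L4,L5,L6; from [0,0,0]:
L1 α=1/3: [173/3, 44, 5]
L2 α=1/7: [398/7, 390/7, 79/7]
L3 α=1/2: [657/14, 300/7, 1395/14]
L4 α=2/5: [411/14, 4036/35, 10121/70]
L5 α=3/4: [1419/56, 28921/140, 31961/280]
L6 α=1/6: [6565/112, 11003/56, 33865/336]
→ [59, 196, 101]

query (0,1) [L1,L2,L3,L4,L5,L6] — begin 0,0,0
+L1 (α=1/7) → [241/7, 247/7, 64/7]
+L2 (α=5/8) → [723/56, 7881/56, 3867/56]
+L3 (α=1/3) → [4391/84, 9701/84, 9775/84]
+L4 (α=2/7) → [61771/588, 79417/588, 66179/588]
+L5 (α=1) → [13, 123, 45]
+L6 (α=1/2) → [30, 139/2, 165/2]
rounded: [30, 70, 82]

(1,0) stack=L1,L2,L3,L4,L5; from [0,0,0]:
+L1 (α=1/3) → [173/3, 44, 5]
+L2 (α=1/7) → [398/7, 390/7, 79/7]
+L3 (α=1/2) → [657/14, 300/7, 1395/14]
+L4 (α=2/5) → [411/14, 4036/35, 10121/70]
+L5 (α=3/4) → [1419/56, 28921/140, 31961/280]
= [25, 207, 114]

at x=0,y=0 over L1,L2,L3,L4,L5,L7:
+L1 (α=1/8) → [255/8, 237/8, 85/8]
+L2 (α=1/2) → [567/16, 1093/16, 1541/16]
+L3 (α=3/4) → [4071/64, 11077/64, 4805/64]
+L4 (α=1/6) → [32387/384, 60697/384, 31705/384]
+L5 (α=2/7) → [268687/2688, 424061/2688, 192317/2688]
+L7 (α=3/5) → [897679/6720, 1165949/6720, 982589/6720]
= [134, 174, 146]

query (0,1) [L1,L2,L3,L4,L5,L7] — begin 0,0,0
after L1 α=1/7: [241/7, 247/7, 64/7]
after L2 α=5/8: [723/56, 7881/56, 3867/56]
after L3 α=1/3: [4391/84, 9701/84, 9775/84]
after L4 α=2/7: [61771/588, 79417/588, 66179/588]
after L5 α=1: [13, 123, 45]
after L7 α=5/6: [763/6, 321/2, 70/3]
= [127, 160, 23]

(1,0) stack=L1,L2,L3,L4,L5,L7; from [0,0,0]:
after L1 α=1/3: [173/3, 44, 5]
after L2 α=1/7: [398/7, 390/7, 79/7]
after L3 α=1/2: [657/14, 300/7, 1395/14]
after L4 α=2/5: [411/14, 4036/35, 10121/70]
after L5 α=3/4: [1419/56, 28921/140, 31961/280]
after L7 α=1/2: [3547/112, 56781/280, 40921/560]
rounded: [32, 203, 73]


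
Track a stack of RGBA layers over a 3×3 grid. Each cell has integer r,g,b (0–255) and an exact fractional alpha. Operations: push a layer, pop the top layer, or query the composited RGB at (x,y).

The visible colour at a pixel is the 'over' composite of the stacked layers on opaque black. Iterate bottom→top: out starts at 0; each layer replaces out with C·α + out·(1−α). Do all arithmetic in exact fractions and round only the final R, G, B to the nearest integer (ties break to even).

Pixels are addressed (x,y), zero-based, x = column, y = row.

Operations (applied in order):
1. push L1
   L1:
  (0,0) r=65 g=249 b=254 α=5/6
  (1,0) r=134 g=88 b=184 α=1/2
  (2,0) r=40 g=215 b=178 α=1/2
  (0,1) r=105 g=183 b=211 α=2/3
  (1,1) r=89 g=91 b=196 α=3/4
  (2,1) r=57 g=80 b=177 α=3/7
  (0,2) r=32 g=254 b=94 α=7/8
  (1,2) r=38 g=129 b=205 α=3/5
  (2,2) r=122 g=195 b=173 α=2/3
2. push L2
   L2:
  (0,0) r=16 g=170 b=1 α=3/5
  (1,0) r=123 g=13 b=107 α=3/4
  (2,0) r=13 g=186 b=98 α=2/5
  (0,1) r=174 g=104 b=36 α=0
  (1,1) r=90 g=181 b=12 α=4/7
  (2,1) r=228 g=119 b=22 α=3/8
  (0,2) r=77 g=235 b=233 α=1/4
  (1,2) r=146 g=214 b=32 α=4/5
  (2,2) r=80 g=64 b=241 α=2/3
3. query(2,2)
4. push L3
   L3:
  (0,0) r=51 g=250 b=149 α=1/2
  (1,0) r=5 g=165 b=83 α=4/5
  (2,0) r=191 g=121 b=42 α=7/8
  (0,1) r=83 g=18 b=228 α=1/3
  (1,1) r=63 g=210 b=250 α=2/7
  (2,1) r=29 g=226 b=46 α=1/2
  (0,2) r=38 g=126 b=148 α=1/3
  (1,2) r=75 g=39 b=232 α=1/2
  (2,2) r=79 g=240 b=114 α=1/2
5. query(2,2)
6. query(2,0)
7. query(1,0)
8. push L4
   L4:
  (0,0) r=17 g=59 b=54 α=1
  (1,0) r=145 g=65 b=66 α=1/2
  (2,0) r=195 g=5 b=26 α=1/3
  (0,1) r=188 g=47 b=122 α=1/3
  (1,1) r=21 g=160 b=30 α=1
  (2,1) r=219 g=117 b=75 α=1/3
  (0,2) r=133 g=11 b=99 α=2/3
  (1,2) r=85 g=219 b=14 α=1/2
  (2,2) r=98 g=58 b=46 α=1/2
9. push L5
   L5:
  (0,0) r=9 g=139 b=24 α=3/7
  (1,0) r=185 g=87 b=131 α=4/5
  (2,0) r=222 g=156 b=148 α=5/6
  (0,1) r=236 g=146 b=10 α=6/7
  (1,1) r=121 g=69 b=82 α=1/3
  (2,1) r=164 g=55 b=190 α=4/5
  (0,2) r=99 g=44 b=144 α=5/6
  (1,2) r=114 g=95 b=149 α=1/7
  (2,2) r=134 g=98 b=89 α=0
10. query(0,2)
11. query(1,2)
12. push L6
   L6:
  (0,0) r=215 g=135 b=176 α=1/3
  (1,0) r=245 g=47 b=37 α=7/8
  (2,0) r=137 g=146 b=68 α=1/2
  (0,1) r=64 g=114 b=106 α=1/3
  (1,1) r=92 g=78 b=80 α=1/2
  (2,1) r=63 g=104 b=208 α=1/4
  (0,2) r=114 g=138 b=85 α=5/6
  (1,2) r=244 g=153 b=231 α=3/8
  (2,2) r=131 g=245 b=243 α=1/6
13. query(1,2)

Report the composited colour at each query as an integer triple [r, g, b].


(2,2) stack=L1,L2; from [0,0,0]:
after L1 α=2/3: [244/3, 130, 346/3]
after L2 α=2/3: [724/9, 86, 1792/9]
= [80, 86, 199]

query (2,2) [L1,L2,L3] — begin 0,0,0
L1 α=2/3: [244/3, 130, 346/3]
L2 α=2/3: [724/9, 86, 1792/9]
L3 α=1/2: [1435/18, 163, 1409/9]
= [80, 163, 157]

(2,0) stack=L1,L2,L3; from [0,0,0]:
after L1 α=1/2: [20, 215/2, 89]
after L2 α=2/5: [86/5, 1389/10, 463/5]
after L3 α=7/8: [6771/40, 9859/80, 1933/40]
→ [169, 123, 48]

at x=1,y=0 over L1,L2,L3:
after L1 α=1/2: [67, 44, 92]
after L2 α=3/4: [109, 83/4, 413/4]
after L3 α=4/5: [129/5, 2723/20, 1741/20]
→ [26, 136, 87]

at x=0,y=2 over L1,L2,L3,L4,L5:
L1 α=7/8: [28, 889/4, 329/4]
L2 α=1/4: [161/4, 3607/16, 1919/16]
L3 α=1/3: [79/2, 4615/24, 3103/24]
L4 α=2/3: [611/6, 5143/72, 7855/72]
L5 α=5/6: [3581/36, 20983/432, 59695/432]
→ [99, 49, 138]

query (1,2) [L1,L2,L3,L4,L5] — begin 0,0,0
after L1 α=3/5: [114/5, 387/5, 123]
after L2 α=4/5: [3034/25, 4667/25, 251/5]
after L3 α=1/2: [4909/50, 2821/25, 1411/10]
after L4 α=1/2: [9159/100, 4148/25, 1551/20]
after L5 α=1/7: [33177/350, 27263/175, 6143/70]
rounded: [95, 156, 88]

at x=1,y=2 over L1,L2,L3,L4,L5,L6:
L1 α=3/5: [114/5, 387/5, 123]
L2 α=4/5: [3034/25, 4667/25, 251/5]
L3 α=1/2: [4909/50, 2821/25, 1411/10]
L4 α=1/2: [9159/100, 4148/25, 1551/20]
L5 α=1/7: [33177/350, 27263/175, 6143/70]
L6 α=3/8: [84417/560, 5416/35, 15845/112]
→ [151, 155, 141]


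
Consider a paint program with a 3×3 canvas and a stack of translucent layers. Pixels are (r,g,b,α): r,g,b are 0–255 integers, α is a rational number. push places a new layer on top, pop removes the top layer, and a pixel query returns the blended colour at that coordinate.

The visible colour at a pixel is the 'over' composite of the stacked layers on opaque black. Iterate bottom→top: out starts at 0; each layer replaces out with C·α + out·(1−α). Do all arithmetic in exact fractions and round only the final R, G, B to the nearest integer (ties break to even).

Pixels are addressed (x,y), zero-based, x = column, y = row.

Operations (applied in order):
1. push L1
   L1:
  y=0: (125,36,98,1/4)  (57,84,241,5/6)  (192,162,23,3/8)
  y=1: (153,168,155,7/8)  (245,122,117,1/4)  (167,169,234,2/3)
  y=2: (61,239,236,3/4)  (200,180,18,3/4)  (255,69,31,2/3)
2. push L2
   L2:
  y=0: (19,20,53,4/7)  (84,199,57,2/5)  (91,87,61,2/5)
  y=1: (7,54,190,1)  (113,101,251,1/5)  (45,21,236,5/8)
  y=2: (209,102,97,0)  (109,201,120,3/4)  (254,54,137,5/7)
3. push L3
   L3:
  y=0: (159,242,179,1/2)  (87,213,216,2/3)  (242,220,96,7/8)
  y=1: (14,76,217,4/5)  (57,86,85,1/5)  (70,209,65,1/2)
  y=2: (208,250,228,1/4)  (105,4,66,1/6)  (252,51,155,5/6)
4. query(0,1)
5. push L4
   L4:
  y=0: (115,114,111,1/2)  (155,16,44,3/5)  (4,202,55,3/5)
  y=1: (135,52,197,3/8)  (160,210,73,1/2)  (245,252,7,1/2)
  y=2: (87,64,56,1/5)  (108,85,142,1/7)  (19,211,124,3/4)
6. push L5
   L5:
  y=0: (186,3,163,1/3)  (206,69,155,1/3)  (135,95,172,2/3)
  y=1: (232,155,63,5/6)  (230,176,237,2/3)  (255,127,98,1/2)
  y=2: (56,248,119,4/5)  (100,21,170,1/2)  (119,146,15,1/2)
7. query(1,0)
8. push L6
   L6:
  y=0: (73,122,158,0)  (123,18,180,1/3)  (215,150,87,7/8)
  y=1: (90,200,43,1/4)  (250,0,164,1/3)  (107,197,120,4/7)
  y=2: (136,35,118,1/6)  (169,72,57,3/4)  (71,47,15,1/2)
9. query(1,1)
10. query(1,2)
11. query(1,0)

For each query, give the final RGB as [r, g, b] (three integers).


query (0,1) [L1,L2,L3] — begin 0,0,0
+L1 (α=7/8) → [1071/8, 147, 1085/8]
+L2 (α=1) → [7, 54, 190]
+L3 (α=4/5) → [63/5, 358/5, 1058/5]
= [13, 72, 212]

at x=1,y=0 over L1,L2,L3,L4,L5:
+L1 (α=5/6) → [95/2, 70, 1205/6]
+L2 (α=2/5) → [621/10, 608/5, 1433/10]
+L3 (α=2/3) → [787/10, 2738/15, 5753/30]
+L4 (α=3/5) → [3112/25, 6196/75, 7733/75]
+L5 (α=1/3) → [11374/75, 17567/225, 27091/225]
rounded: [152, 78, 120]

query (1,1) [L1,L2,L3,L4,L5,L6] — begin 0,0,0
+L1 (α=1/4) → [245/4, 61/2, 117/4]
+L2 (α=1/5) → [358/5, 223/5, 368/5]
+L3 (α=1/5) → [1717/25, 1322/25, 1897/25]
+L4 (α=1/2) → [5717/50, 3286/25, 1861/25]
+L5 (α=2/3) → [28717/150, 12086/75, 13711/75]
+L6 (α=1/3) → [47467/225, 24172/225, 39722/225]
= [211, 107, 177]

query (1,2) [L1,L2,L3,L4,L5,L6] — begin 0,0,0
after L1 α=3/4: [150, 135, 27/2]
after L2 α=3/4: [477/4, 369/2, 747/8]
after L3 α=1/6: [935/8, 1853/12, 1421/16]
after L4 α=1/7: [3237/28, 289/2, 5399/56]
after L5 α=1/2: [6037/56, 331/4, 14919/112]
after L6 α=3/4: [34429/224, 1195/16, 34071/448]
= [154, 75, 76]

at x=1,y=0 over L1,L2,L3,L4,L5,L6:
L1 α=5/6: [95/2, 70, 1205/6]
L2 α=2/5: [621/10, 608/5, 1433/10]
L3 α=2/3: [787/10, 2738/15, 5753/30]
L4 α=3/5: [3112/25, 6196/75, 7733/75]
L5 α=1/3: [11374/75, 17567/225, 27091/225]
L6 α=1/3: [31973/225, 39184/675, 94682/675]
= [142, 58, 140]


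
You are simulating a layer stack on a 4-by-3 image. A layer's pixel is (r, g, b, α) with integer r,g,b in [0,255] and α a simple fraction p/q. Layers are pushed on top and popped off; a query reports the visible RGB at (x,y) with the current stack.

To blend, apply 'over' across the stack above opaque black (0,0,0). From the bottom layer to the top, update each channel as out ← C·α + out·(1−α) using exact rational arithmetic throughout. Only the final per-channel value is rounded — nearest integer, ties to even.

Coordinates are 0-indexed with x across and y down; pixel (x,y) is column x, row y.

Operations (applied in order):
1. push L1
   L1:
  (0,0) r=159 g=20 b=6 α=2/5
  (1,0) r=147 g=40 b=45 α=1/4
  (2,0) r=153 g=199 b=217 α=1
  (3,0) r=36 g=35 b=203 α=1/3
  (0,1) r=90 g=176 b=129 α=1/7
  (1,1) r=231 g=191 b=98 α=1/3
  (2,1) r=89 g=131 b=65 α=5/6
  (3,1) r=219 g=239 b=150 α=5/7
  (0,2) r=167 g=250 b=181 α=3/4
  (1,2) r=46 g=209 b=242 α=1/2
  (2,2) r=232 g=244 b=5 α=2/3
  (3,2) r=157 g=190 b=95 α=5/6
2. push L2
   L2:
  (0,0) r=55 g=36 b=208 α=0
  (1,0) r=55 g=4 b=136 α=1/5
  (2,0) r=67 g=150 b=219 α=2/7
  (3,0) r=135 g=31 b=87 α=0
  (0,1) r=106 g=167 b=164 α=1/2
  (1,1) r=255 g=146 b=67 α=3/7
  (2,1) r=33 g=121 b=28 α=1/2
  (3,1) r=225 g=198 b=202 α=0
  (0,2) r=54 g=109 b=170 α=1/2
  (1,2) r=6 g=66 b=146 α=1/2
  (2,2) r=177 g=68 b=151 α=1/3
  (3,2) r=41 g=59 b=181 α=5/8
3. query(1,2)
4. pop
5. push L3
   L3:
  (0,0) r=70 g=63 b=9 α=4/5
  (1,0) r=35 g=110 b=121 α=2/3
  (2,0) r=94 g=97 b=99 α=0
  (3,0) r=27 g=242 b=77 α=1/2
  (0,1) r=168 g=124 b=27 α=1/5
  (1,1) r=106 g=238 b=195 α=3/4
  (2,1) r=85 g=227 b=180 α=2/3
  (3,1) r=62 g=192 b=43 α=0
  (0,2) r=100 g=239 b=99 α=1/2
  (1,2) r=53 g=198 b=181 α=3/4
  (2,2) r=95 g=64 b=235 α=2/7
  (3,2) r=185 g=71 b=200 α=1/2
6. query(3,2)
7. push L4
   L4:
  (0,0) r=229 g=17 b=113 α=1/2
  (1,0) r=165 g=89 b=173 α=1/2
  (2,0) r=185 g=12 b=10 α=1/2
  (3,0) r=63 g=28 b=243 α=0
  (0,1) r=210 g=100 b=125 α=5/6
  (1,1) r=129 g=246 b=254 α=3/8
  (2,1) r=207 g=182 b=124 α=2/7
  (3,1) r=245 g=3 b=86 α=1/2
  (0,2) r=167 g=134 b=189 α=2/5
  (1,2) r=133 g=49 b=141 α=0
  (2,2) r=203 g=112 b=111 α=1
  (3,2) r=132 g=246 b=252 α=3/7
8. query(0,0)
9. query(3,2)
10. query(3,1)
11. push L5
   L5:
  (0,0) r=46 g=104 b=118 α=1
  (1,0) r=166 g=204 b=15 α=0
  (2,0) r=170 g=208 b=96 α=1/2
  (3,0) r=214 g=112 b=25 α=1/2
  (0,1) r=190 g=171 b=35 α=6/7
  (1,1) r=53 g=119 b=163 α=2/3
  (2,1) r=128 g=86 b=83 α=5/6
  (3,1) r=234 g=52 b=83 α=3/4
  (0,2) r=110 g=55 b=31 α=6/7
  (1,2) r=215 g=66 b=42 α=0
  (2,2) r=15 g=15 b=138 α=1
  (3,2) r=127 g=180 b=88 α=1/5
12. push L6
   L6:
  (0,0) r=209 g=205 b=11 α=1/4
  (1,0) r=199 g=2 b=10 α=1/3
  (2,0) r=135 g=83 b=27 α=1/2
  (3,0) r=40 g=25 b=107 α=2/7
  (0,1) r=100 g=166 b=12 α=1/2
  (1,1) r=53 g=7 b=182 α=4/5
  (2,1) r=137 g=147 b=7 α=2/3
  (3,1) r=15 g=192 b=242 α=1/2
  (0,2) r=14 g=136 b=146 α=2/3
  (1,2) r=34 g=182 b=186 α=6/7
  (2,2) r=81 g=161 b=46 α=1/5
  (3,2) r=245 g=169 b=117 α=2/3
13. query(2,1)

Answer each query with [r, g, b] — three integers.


query (1,2) [L1,L2] — begin 0,0,0
+L1 (α=1/2) → [23, 209/2, 121]
+L2 (α=1/2) → [29/2, 341/4, 267/2]
→ [14, 85, 134]

(3,2) stack=L1,L3; from [0,0,0]:
after L1 α=5/6: [785/6, 475/3, 475/6]
after L3 α=1/2: [1895/12, 344/3, 1675/12]
rounded: [158, 115, 140]

(0,0) stack=L1,L3,L4; from [0,0,0]:
after L1 α=2/5: [318/5, 8, 12/5]
after L3 α=4/5: [1718/25, 52, 192/25]
after L4 α=1/2: [7443/50, 69/2, 3017/50]
→ [149, 34, 60]

(3,2) stack=L1,L3,L4; from [0,0,0]:
+L1 (α=5/6) → [785/6, 475/3, 475/6]
+L3 (α=1/2) → [1895/12, 344/3, 1675/12]
+L4 (α=3/7) → [3083/21, 3590/21, 3943/21]
→ [147, 171, 188]

at x=3,y=1 over L1,L3,L4:
after L1 α=5/7: [1095/7, 1195/7, 750/7]
after L3 α=0: [1095/7, 1195/7, 750/7]
after L4 α=1/2: [1405/7, 608/7, 676/7]
rounded: [201, 87, 97]

query (2,1) [L1,L3,L4,L5,L6] — begin 0,0,0
after L1 α=5/6: [445/6, 655/6, 325/6]
after L3 α=2/3: [1465/18, 3379/18, 2485/18]
after L4 α=2/7: [2111/18, 23447/126, 16889/126]
after L5 α=5/6: [13631/108, 77627/756, 69179/756]
after L6 α=2/3: [43223/324, 299891/2268, 79763/2268]
= [133, 132, 35]


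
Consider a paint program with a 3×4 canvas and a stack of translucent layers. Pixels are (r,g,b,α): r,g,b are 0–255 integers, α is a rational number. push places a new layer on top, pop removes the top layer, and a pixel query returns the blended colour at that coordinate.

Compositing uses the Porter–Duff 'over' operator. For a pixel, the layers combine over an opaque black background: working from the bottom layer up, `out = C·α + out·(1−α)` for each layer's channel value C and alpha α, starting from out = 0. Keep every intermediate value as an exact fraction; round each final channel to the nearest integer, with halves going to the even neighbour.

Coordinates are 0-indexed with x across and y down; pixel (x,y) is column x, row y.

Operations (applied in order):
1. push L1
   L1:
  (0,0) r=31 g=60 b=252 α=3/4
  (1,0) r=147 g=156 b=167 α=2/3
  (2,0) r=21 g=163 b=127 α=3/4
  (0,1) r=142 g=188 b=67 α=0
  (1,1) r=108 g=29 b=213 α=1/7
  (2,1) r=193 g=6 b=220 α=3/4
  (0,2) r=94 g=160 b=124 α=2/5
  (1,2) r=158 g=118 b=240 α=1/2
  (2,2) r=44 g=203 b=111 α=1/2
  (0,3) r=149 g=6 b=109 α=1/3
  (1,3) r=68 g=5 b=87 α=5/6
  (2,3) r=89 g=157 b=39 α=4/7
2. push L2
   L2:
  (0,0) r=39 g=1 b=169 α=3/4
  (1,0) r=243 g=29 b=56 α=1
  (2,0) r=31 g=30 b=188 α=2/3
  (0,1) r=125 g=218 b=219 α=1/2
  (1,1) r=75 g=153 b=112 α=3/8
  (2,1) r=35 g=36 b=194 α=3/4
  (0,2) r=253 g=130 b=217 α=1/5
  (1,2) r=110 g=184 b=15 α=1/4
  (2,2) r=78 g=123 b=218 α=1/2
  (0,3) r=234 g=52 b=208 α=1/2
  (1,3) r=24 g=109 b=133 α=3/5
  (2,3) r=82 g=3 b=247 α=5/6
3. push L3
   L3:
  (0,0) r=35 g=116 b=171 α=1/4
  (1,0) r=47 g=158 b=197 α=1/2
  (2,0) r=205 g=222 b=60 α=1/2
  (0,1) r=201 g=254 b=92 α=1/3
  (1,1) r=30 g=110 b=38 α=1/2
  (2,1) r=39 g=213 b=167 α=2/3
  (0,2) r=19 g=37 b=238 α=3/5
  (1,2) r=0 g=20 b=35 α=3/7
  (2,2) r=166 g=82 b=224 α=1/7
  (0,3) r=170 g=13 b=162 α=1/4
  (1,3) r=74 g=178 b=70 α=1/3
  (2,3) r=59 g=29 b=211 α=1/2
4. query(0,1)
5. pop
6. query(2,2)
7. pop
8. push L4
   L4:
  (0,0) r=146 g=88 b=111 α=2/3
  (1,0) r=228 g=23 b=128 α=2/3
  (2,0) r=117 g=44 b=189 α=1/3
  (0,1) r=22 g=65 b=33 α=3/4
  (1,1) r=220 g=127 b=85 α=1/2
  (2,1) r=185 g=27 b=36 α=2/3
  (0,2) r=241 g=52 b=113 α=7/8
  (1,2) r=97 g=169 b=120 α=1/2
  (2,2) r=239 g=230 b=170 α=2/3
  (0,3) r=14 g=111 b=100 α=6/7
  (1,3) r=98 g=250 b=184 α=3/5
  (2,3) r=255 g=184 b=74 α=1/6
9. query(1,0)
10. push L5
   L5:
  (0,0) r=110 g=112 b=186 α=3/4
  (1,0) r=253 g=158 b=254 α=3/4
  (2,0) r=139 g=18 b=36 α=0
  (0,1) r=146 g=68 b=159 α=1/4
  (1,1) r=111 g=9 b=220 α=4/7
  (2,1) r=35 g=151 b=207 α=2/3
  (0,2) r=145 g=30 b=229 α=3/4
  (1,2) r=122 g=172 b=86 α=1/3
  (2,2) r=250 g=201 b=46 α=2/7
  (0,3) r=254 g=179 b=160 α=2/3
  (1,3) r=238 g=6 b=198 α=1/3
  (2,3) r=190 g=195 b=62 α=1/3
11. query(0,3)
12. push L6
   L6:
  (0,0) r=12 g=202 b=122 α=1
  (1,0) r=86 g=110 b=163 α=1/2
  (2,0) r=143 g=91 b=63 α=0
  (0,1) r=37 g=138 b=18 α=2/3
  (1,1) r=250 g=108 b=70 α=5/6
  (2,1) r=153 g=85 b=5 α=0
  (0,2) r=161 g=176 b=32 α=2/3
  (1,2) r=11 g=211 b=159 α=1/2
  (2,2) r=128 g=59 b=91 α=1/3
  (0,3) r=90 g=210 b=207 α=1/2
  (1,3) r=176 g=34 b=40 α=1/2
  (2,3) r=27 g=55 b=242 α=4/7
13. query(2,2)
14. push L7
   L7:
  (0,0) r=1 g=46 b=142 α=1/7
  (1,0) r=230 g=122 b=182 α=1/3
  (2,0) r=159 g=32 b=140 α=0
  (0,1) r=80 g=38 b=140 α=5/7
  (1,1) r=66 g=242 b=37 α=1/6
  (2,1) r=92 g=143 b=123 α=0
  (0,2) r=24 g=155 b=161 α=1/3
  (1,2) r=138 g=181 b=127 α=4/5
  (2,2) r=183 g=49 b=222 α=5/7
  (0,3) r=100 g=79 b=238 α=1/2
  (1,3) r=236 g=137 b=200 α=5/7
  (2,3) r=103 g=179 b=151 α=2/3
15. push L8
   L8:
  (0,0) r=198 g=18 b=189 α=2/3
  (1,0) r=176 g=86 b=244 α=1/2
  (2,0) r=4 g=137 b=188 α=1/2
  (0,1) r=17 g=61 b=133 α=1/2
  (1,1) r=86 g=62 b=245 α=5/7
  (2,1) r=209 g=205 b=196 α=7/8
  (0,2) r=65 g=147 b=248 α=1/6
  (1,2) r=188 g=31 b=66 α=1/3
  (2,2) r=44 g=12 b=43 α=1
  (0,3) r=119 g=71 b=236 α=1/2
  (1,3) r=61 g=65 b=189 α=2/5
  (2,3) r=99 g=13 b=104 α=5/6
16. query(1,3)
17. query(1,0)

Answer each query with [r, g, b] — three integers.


query (0,1) [L1,L2,L3] — begin 0,0,0
after L1 α=0: [0, 0, 0]
after L2 α=1/2: [125/2, 109, 219/2]
after L3 α=1/3: [326/3, 472/3, 311/3]
rounded: [109, 157, 104]

query (2,2) [L1,L2] — begin 0,0,0
L1 α=1/2: [22, 203/2, 111/2]
L2 α=1/2: [50, 449/4, 547/4]
rounded: [50, 112, 137]

query (1,0) [L1,L4] — begin 0,0,0
after L1 α=2/3: [98, 104, 334/3]
after L4 α=2/3: [554/3, 50, 1102/9]
= [185, 50, 122]

(0,3) stack=L1,L4,L5; from [0,0,0]:
L1 α=1/3: [149/3, 2, 109/3]
L4 α=6/7: [401/21, 668/7, 1909/21]
L5 α=2/3: [11069/63, 1058/7, 8629/63]
→ [176, 151, 137]

at x=2,y=2 over L1,L4,L5,L6:
L1 α=1/2: [22, 203/2, 111/2]
L4 α=2/3: [500/3, 1123/6, 791/6]
L5 α=2/7: [4000/21, 8027/42, 4507/42]
L6 α=1/3: [10688/63, 9266/63, 6418/63]
= [170, 147, 102]

query (1,3) [L1,L4,L5,L6,L7,L8] — begin 0,0,0
L1 α=5/6: [170/3, 25/6, 145/2]
L4 α=3/5: [1222/15, 455/3, 697/5]
L5 α=1/3: [6014/45, 928/9, 2384/15]
L6 α=1/2: [6967/45, 617/9, 1492/15]
L7 α=5/7: [67034/315, 1057/9, 17984/105]
L8 α=2/5: [79844/525, 1447/15, 31214/175]
rounded: [152, 96, 178]

query (1,0) [L1,L4,L5,L6,L7,L8] — begin 0,0,0
after L1 α=2/3: [98, 104, 334/3]
after L4 α=2/3: [554/3, 50, 1102/9]
after L5 α=3/4: [2831/12, 131, 1990/9]
after L6 α=1/2: [3863/24, 241/2, 3457/18]
after L7 α=1/3: [6623/36, 121, 5095/27]
after L8 α=1/2: [12959/72, 207/2, 11683/54]
→ [180, 104, 216]


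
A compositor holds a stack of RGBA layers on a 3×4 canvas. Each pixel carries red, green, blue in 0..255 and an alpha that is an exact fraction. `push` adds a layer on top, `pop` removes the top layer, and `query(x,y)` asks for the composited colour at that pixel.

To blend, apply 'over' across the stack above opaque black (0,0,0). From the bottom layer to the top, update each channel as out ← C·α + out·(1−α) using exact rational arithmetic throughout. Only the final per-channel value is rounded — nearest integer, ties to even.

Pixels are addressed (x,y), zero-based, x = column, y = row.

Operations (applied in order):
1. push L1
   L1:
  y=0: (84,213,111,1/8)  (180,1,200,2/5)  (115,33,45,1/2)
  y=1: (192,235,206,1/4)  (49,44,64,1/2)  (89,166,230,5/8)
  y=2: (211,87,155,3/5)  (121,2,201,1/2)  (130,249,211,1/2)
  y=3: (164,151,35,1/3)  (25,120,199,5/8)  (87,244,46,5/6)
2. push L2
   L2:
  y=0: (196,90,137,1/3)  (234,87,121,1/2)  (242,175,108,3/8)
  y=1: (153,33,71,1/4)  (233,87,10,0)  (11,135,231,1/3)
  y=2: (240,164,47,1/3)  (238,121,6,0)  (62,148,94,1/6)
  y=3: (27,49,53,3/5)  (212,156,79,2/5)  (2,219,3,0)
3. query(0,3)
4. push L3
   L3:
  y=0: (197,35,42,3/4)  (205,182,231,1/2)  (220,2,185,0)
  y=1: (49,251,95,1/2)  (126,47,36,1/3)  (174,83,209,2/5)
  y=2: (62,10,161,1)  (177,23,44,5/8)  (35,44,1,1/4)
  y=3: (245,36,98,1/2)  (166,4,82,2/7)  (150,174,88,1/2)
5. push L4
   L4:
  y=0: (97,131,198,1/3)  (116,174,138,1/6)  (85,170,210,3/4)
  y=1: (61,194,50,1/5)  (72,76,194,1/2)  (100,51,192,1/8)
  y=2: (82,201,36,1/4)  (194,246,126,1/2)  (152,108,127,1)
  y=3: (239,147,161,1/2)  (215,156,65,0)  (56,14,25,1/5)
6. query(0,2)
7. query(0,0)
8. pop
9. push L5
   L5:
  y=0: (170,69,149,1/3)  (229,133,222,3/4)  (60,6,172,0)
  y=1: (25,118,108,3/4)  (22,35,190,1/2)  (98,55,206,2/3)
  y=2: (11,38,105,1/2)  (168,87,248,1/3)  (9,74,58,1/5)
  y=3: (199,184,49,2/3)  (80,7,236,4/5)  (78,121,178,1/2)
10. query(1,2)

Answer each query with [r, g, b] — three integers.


at x=0,y=3 over L1,L2:
L1 α=1/3: [164/3, 151/3, 35/3]
L2 α=3/5: [571/15, 743/15, 547/15]
= [38, 50, 36]

query (0,2) [L1,L2,L3,L4] — begin 0,0,0
L1 α=3/5: [633/5, 261/5, 93]
L2 α=1/3: [822/5, 1342/15, 233/3]
L3 α=1: [62, 10, 161]
L4 α=1/4: [67, 231/4, 519/4]
rounded: [67, 58, 130]

(0,0) stack=L1,L2,L3,L4; from [0,0,0]:
+L1 (α=1/8) → [21/2, 213/8, 111/8]
+L2 (α=1/3) → [217/3, 191/4, 659/12]
+L3 (α=3/4) → [995/6, 611/16, 2171/48]
+L4 (α=1/3) → [1286/9, 553/8, 6923/72]
→ [143, 69, 96]

query (1,2) [L1,L2,L3,L5] — begin 0,0,0
L1 α=1/2: [121/2, 1, 201/2]
L2 α=0: [121/2, 1, 201/2]
L3 α=5/8: [2133/16, 59/4, 1043/16]
L5 α=1/3: [1159/8, 233/6, 1009/8]
= [145, 39, 126]


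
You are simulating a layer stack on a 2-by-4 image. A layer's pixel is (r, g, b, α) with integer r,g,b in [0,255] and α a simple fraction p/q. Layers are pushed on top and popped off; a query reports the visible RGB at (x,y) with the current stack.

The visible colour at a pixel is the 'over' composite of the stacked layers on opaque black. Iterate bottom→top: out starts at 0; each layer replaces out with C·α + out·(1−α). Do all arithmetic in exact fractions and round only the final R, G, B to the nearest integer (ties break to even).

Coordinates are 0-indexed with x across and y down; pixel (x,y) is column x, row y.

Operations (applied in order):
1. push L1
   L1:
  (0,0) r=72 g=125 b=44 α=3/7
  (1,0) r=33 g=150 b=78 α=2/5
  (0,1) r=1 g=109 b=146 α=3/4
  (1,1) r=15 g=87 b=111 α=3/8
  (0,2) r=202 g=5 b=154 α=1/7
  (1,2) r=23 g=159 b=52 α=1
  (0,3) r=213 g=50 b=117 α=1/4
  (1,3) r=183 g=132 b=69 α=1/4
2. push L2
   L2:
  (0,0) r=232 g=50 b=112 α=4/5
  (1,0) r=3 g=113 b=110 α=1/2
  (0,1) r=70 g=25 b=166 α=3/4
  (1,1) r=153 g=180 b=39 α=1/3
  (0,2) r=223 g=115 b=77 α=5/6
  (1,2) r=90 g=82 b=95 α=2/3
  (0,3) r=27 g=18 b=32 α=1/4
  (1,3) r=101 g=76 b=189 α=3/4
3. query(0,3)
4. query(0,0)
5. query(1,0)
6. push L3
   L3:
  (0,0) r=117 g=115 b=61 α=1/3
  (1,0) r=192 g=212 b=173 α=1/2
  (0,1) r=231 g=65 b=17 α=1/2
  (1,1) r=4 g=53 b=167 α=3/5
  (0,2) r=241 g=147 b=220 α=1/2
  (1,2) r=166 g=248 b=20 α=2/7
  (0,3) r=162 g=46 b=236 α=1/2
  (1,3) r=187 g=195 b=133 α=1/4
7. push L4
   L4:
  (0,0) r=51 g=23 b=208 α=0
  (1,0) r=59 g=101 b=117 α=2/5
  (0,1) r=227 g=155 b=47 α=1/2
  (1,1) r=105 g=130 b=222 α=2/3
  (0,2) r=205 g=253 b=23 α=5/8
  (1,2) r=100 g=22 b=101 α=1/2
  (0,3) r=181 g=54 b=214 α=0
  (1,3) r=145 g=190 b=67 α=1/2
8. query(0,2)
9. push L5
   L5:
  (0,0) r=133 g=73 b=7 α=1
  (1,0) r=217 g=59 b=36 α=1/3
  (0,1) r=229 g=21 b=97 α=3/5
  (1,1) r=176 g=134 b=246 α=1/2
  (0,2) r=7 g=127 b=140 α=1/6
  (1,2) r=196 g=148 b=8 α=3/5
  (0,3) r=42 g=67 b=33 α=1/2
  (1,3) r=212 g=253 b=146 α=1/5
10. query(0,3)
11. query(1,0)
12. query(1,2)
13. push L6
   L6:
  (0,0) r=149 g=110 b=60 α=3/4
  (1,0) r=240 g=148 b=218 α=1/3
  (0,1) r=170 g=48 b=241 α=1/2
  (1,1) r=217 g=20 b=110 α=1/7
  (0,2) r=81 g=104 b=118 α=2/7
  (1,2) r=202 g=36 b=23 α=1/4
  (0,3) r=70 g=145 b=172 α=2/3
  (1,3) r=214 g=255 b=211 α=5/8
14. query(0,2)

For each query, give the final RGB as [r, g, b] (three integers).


(0,3) stack=L1,L2; from [0,0,0]:
L1 α=1/4: [213/4, 25/2, 117/4]
L2 α=1/4: [747/16, 111/8, 479/16]
→ [47, 14, 30]

(0,0) stack=L1,L2; from [0,0,0]:
+L1 (α=3/7) → [216/7, 375/7, 132/7]
+L2 (α=4/5) → [6712/35, 355/7, 3268/35]
rounded: [192, 51, 93]

at x=1,y=0 over L1,L2:
+L1 (α=2/5) → [66/5, 60, 156/5]
+L2 (α=1/2) → [81/10, 173/2, 353/5]
rounded: [8, 86, 71]

(0,2) stack=L1,L2,L3,L4; from [0,0,0]:
+L1 (α=1/7) → [202/7, 5/7, 22]
+L2 (α=5/6) → [2669/14, 2015/21, 407/6]
+L3 (α=1/2) → [6043/28, 2551/21, 1727/12]
+L4 (α=5/8) → [46829/224, 5703/28, 2187/32]
→ [209, 204, 68]

at x=0,y=3 over L1,L2,L3,L4,L5:
+L1 (α=1/4) → [213/4, 25/2, 117/4]
+L2 (α=1/4) → [747/16, 111/8, 479/16]
+L3 (α=1/2) → [3339/32, 479/16, 4255/32]
+L4 (α=0) → [3339/32, 479/16, 4255/32]
+L5 (α=1/2) → [4683/64, 1551/32, 5311/64]
rounded: [73, 48, 83]

(1,0) stack=L1,L2,L3,L4,L5; from [0,0,0]:
after L1 α=2/5: [66/5, 60, 156/5]
after L2 α=1/2: [81/10, 173/2, 353/5]
after L3 α=1/2: [2001/20, 597/4, 609/5]
after L4 α=2/5: [8363/100, 2599/20, 2997/25]
after L5 α=1/3: [19213/150, 1063/10, 2298/25]
→ [128, 106, 92]

query (1,2) [L1,L2,L3,L4,L5] — begin 0,0,0
+L1 (α=1) → [23, 159, 52]
+L2 (α=2/3) → [203/3, 323/3, 242/3]
+L3 (α=2/7) → [2011/21, 3103/21, 190/3]
+L4 (α=1/2) → [4111/42, 3565/42, 493/6]
+L5 (α=3/5) → [16459/105, 12889/105, 113/3]
= [157, 123, 38]

(0,2) stack=L1,L2,L3,L4,L5,L6; from [0,0,0]:
+L1 (α=1/7) → [202/7, 5/7, 22]
+L2 (α=5/6) → [2669/14, 2015/21, 407/6]
+L3 (α=1/2) → [6043/28, 2551/21, 1727/12]
+L4 (α=5/8) → [46829/224, 5703/28, 2187/32]
+L5 (α=1/6) → [78571/448, 32071/168, 15415/192]
+L6 (α=2/7) → [465431/3136, 195299/1176, 122387/1344]
→ [148, 166, 91]


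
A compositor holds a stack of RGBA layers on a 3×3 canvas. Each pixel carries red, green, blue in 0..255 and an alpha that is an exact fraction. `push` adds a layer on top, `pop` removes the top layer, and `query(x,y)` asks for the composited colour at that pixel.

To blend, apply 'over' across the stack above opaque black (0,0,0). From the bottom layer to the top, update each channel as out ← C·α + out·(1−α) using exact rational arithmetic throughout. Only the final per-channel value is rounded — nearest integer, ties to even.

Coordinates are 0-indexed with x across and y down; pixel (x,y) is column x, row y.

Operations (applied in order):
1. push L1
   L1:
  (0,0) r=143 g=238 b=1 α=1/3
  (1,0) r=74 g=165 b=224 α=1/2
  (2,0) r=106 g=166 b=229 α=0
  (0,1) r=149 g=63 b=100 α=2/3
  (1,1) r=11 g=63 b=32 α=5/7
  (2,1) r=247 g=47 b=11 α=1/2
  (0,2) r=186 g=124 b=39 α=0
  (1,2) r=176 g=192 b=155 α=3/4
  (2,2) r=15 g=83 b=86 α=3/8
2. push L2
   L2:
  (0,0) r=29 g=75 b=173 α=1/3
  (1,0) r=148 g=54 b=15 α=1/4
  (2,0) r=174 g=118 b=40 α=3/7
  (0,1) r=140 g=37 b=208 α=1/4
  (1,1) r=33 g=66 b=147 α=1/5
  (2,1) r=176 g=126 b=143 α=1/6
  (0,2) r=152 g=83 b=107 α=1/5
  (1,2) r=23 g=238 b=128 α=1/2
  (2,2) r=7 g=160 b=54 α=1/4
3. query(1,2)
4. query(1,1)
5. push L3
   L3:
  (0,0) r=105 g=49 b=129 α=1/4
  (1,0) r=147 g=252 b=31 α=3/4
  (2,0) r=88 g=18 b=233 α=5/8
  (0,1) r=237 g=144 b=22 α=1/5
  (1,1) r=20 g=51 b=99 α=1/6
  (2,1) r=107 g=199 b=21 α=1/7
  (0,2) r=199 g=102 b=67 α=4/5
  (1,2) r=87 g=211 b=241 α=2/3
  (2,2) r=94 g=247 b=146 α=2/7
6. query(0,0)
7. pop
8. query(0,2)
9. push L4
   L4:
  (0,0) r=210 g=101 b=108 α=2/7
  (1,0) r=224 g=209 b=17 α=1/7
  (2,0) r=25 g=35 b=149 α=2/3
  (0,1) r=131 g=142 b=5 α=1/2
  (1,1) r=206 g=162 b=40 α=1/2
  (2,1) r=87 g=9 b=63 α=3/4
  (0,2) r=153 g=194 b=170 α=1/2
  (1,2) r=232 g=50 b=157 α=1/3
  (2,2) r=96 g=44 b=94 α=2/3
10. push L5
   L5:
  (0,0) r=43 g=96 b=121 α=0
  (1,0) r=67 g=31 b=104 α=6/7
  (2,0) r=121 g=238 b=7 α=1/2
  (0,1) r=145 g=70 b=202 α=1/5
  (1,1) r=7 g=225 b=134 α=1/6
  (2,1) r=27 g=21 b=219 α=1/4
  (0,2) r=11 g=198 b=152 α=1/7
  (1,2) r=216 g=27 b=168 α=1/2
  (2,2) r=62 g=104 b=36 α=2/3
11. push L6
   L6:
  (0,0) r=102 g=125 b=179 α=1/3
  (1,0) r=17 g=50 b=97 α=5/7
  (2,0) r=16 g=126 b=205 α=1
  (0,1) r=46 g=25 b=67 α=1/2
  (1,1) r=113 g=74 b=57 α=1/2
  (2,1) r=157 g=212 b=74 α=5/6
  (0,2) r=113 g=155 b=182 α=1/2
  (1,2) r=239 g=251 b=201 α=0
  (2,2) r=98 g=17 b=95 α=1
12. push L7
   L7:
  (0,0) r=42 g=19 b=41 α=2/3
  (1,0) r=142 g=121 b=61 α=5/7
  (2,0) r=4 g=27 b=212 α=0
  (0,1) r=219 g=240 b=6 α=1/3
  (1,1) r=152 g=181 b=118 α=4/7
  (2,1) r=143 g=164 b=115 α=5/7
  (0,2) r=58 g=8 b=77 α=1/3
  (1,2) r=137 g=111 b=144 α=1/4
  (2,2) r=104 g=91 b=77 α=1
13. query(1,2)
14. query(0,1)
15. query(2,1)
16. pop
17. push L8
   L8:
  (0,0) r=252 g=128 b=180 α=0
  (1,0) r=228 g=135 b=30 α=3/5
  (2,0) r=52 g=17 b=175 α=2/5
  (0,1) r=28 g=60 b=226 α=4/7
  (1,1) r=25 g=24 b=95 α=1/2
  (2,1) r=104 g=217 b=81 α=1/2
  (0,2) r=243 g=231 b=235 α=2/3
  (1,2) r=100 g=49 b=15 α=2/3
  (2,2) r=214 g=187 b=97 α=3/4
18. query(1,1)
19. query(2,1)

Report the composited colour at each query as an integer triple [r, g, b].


(1,2) stack=L1,L2; from [0,0,0]:
L1 α=3/4: [132, 144, 465/4]
L2 α=1/2: [155/2, 191, 977/8]
rounded: [78, 191, 122]

(1,1) stack=L1,L2; from [0,0,0]:
L1 α=5/7: [55/7, 45, 160/7]
L2 α=1/5: [451/35, 246/5, 1669/35]
rounded: [13, 49, 48]

query (0,0) [L1,L2,L3] — begin 0,0,0
after L1 α=1/3: [143/3, 238/3, 1/3]
after L2 α=1/3: [373/9, 701/9, 521/9]
after L3 α=1/4: [172/3, 212/3, 227/3]
→ [57, 71, 76]

(0,2) stack=L1,L2; from [0,0,0]:
L1 α=0: [0, 0, 0]
L2 α=1/5: [152/5, 83/5, 107/5]
→ [30, 17, 21]

at x=1,y=2 over L1,L2,L4,L5,L6,L7:
L1 α=3/4: [132, 144, 465/4]
L2 α=1/2: [155/2, 191, 977/8]
L4 α=1/3: [129, 144, 535/4]
L5 α=1/2: [345/2, 171/2, 1207/8]
L6 α=0: [345/2, 171/2, 1207/8]
L7 α=1/4: [1309/8, 735/8, 4773/32]
rounded: [164, 92, 149]

(0,1) stack=L1,L2,L4,L5,L6,L7; from [0,0,0]:
+L1 (α=2/3) → [298/3, 42, 200/3]
+L2 (α=1/4) → [219/2, 163/4, 102]
+L4 (α=1/2) → [481/4, 731/8, 107/2]
+L5 (α=1/5) → [626/5, 871/10, 416/5]
+L6 (α=1/2) → [428/5, 1121/20, 751/10]
+L7 (α=1/3) → [1951/15, 3521/30, 781/15]
→ [130, 117, 52]

(2,1) stack=L1,L2,L4,L5,L6,L7; from [0,0,0]:
+L1 (α=1/2) → [247/2, 47/2, 11/2]
+L2 (α=1/6) → [529/4, 487/12, 341/12]
+L4 (α=3/4) → [1573/16, 811/48, 2609/48]
+L5 (α=1/4) → [5151/64, 1147/64, 6113/64]
+L6 (α=5/6) → [55391/384, 68987/384, 9931/128]
+L7 (α=5/7) → [192671/1344, 226427/1344, 46731/448]
→ [143, 168, 104]

query (1,1) [L1,L2,L4,L5,L6,L8] — begin 0,0,0
after L1 α=5/7: [55/7, 45, 160/7]
after L2 α=1/5: [451/35, 246/5, 1669/35]
after L4 α=1/2: [7661/70, 528/5, 3069/70]
after L5 α=1/6: [7759/84, 251/2, 4945/84]
after L6 α=1/2: [17251/168, 399/4, 9733/168]
after L8 α=1/2: [21451/336, 495/8, 25693/336]
rounded: [64, 62, 76]

at x=2,y=1 over L1,L2,L4,L5,L6,L8:
L1 α=1/2: [247/2, 47/2, 11/2]
L2 α=1/6: [529/4, 487/12, 341/12]
L4 α=3/4: [1573/16, 811/48, 2609/48]
L5 α=1/4: [5151/64, 1147/64, 6113/64]
L6 α=5/6: [55391/384, 68987/384, 9931/128]
L8 α=1/2: [95327/768, 152315/768, 20299/256]
= [124, 198, 79]


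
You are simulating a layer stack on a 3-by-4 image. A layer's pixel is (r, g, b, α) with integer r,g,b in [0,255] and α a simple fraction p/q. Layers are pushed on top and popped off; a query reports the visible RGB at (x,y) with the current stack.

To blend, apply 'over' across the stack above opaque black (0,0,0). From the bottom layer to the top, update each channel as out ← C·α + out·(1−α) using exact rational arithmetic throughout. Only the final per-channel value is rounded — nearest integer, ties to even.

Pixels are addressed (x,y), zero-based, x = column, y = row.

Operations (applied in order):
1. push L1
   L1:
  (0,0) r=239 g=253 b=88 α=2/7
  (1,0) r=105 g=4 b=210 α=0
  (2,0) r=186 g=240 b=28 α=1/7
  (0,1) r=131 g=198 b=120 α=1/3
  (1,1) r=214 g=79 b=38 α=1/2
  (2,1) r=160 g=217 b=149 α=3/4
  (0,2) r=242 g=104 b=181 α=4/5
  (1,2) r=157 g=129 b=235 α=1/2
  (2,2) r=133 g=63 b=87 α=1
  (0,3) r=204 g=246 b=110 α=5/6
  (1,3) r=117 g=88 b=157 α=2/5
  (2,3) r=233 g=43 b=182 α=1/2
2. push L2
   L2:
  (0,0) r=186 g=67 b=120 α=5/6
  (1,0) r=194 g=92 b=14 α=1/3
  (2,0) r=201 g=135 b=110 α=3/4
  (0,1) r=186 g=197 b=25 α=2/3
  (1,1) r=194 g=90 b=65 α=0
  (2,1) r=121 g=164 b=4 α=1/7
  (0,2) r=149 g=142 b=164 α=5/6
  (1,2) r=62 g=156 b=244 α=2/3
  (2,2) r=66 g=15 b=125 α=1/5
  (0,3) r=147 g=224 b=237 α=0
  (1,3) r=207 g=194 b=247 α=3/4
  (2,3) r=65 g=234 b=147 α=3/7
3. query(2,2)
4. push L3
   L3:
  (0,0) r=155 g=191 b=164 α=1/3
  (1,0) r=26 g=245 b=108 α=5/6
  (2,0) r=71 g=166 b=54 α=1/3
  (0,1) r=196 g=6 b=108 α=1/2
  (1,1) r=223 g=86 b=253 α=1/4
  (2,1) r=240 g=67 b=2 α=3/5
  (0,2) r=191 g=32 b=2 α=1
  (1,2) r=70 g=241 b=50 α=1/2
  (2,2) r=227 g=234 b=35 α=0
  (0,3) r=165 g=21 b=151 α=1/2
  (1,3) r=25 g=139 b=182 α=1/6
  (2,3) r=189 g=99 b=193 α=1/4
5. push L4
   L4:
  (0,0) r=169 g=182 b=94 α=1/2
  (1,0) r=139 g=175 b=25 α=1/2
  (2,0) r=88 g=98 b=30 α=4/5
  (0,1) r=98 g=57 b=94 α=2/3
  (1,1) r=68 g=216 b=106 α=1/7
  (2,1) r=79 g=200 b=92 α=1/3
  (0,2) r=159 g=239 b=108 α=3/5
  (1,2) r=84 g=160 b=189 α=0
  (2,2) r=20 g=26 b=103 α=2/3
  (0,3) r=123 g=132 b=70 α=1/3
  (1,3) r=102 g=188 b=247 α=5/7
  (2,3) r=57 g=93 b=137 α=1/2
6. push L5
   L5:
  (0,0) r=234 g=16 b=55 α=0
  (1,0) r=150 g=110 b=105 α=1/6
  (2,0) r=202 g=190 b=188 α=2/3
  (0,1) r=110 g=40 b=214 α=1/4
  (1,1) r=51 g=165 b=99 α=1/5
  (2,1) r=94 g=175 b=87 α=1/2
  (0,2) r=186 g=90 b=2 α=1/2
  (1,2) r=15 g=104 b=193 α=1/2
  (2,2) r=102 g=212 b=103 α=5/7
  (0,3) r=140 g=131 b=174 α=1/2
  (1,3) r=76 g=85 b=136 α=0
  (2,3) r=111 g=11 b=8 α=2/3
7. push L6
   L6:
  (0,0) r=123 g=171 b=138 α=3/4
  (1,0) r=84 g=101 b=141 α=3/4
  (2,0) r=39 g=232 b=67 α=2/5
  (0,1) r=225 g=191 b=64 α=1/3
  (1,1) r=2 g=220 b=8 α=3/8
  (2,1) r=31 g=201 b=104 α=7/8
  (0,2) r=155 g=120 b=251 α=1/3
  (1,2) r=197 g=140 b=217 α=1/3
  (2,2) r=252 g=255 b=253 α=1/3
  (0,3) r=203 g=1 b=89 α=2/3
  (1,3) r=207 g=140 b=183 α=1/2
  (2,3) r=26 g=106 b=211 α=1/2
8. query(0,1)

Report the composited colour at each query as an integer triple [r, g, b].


(2,2) stack=L1,L2; from [0,0,0]:
after L1 α=1: [133, 63, 87]
after L2 α=1/5: [598/5, 267/5, 473/5]
= [120, 53, 95]

(0,1) stack=L1,L2,L3,L4,L5,L6; from [0,0,0]:
after L1 α=1/3: [131/3, 66, 40]
after L2 α=2/3: [1247/9, 460/3, 30]
after L3 α=1/2: [3011/18, 239/3, 69]
after L4 α=2/3: [6539/54, 581/9, 257/3]
after L5 α=1/4: [8519/72, 701/12, 471/4]
after L6 α=1/3: [16619/108, 1847/18, 599/6]
= [154, 103, 100]
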